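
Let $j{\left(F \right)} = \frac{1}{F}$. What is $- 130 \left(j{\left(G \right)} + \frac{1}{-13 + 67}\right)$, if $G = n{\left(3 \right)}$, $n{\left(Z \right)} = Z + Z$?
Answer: $- \frac{650}{27} \approx -24.074$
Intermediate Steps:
$n{\left(Z \right)} = 2 Z$
$G = 6$ ($G = 2 \cdot 3 = 6$)
$- 130 \left(j{\left(G \right)} + \frac{1}{-13 + 67}\right) = - 130 \left(\frac{1}{6} + \frac{1}{-13 + 67}\right) = - 130 \left(\frac{1}{6} + \frac{1}{54}\right) = \left(-130\right) \frac{5}{27} = - \frac{650}{27}$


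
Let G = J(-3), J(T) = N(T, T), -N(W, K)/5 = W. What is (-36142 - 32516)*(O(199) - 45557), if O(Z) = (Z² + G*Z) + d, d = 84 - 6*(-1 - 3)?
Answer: 196567854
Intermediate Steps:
N(W, K) = -5*W
J(T) = -5*T
d = 108 (d = 84 - 6*(-4) = 84 - 1*(-24) = 84 + 24 = 108)
G = 15 (G = -5*(-3) = 15)
O(Z) = 108 + Z² + 15*Z (O(Z) = (Z² + 15*Z) + 108 = 108 + Z² + 15*Z)
(-36142 - 32516)*(O(199) - 45557) = (-36142 - 32516)*((108 + 199² + 15*199) - 45557) = -68658*((108 + 39601 + 2985) - 45557) = -68658*(42694 - 45557) = -68658*(-2863) = 196567854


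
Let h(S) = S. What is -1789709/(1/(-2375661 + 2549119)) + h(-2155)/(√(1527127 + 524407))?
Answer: -310439343722 - 2155*√2051534/2051534 ≈ -3.1044e+11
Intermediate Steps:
-1789709/(1/(-2375661 + 2549119)) + h(-2155)/(√(1527127 + 524407)) = -1789709/(1/(-2375661 + 2549119)) - 2155/√(1527127 + 524407) = -1789709/(1/173458) - 2155*√2051534/2051534 = -1789709/1/173458 - 2155*√2051534/2051534 = -1789709*173458 - 2155*√2051534/2051534 = -310439343722 - 2155*√2051534/2051534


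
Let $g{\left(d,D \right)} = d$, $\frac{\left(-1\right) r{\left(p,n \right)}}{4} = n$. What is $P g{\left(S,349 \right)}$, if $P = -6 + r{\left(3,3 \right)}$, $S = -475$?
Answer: $8550$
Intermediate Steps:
$r{\left(p,n \right)} = - 4 n$
$P = -18$ ($P = -6 - 12 = -18$)
$P g{\left(S,349 \right)} = \left(-18\right) \left(-475\right) = 8550$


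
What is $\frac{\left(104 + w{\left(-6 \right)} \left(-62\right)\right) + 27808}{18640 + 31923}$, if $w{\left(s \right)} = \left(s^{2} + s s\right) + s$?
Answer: $\frac{23820}{50563} \approx 0.4711$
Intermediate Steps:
$w{\left(s \right)} = s + 2 s^{2}$ ($w{\left(s \right)} = \left(s^{2} + s^{2}\right) + s = 2 s^{2} + s = s + 2 s^{2}$)
$\frac{\left(104 + w{\left(-6 \right)} \left(-62\right)\right) + 27808}{18640 + 31923} = \frac{\left(104 + - 6 \left(1 + 2 \left(-6\right)\right) \left(-62\right)\right) + 27808}{18640 + 31923} = \frac{\left(104 + - 6 \left(1 - 12\right) \left(-62\right)\right) + 27808}{50563} = \left(\left(104 + \left(-6\right) \left(-11\right) \left(-62\right)\right) + 27808\right) \frac{1}{50563} = \left(\left(104 + 66 \left(-62\right)\right) + 27808\right) \frac{1}{50563} = \left(\left(104 - 4092\right) + 27808\right) \frac{1}{50563} = \left(-3988 + 27808\right) \frac{1}{50563} = 23820 \cdot \frac{1}{50563} = \frac{23820}{50563}$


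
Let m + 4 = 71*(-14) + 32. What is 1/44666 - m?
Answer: 43147357/44666 ≈ 966.00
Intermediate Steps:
m = -966 (m = -4 + (71*(-14) + 32) = -4 + (-994 + 32) = -4 - 962 = -966)
1/44666 - m = 1/44666 - 1*(-966) = 1/44666 + 966 = 43147357/44666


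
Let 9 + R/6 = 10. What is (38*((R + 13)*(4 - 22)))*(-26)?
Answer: 337896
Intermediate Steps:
R = 6 (R = -54 + 6*10 = -54 + 60 = 6)
(38*((R + 13)*(4 - 22)))*(-26) = (38*((6 + 13)*(4 - 22)))*(-26) = (38*(19*(-18)))*(-26) = (38*(-342))*(-26) = -12996*(-26) = 337896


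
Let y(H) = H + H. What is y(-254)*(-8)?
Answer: 4064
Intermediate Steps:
y(H) = 2*H
y(-254)*(-8) = (2*(-254))*(-8) = -508*(-8) = 4064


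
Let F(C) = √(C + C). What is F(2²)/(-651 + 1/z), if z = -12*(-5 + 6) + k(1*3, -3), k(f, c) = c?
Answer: -15*√2/4883 ≈ -0.0043443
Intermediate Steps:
F(C) = √2*√C (F(C) = √(2*C) = √2*√C)
z = -15 (z = -12*(-5 + 6) - 3 = -12*1 - 3 = -12 - 3 = -15)
F(2²)/(-651 + 1/z) = (√2*√(2²))/(-651 + 1/(-15)) = (√2*√4)/(-651 - 1/15) = (√2*2)/(-9766/15) = -15*√2/4883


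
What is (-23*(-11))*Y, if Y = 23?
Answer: 5819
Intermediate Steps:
(-23*(-11))*Y = -23*(-11)*23 = 253*23 = 5819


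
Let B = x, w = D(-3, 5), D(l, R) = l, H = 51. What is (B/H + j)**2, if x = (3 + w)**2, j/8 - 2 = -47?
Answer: 129600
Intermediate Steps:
j = -360 (j = 16 + 8*(-47) = 16 - 376 = -360)
w = -3
x = 0 (x = (3 - 3)**2 = 0**2 = 0)
B = 0
(B/H + j)**2 = (0/51 - 360)**2 = (0*(1/51) - 360)**2 = (0 - 360)**2 = (-360)**2 = 129600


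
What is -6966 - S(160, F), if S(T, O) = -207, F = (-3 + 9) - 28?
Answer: -6759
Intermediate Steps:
F = -22 (F = 6 - 28 = -22)
-6966 - S(160, F) = -6966 - 1*(-207) = -6966 + 207 = -6759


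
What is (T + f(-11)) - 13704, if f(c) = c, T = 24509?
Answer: 10794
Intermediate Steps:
(T + f(-11)) - 13704 = (24509 - 11) - 13704 = 24498 - 13704 = 10794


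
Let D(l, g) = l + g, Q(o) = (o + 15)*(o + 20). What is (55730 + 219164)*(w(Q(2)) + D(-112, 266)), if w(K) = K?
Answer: 145144032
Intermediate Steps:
Q(o) = (15 + o)*(20 + o)
D(l, g) = g + l
(55730 + 219164)*(w(Q(2)) + D(-112, 266)) = (55730 + 219164)*((300 + 2² + 35*2) + (266 - 112)) = 274894*((300 + 4 + 70) + 154) = 274894*(374 + 154) = 274894*528 = 145144032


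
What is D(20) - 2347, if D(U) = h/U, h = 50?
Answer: -4689/2 ≈ -2344.5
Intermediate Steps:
D(U) = 50/U
D(20) - 2347 = 50/20 - 2347 = 50*(1/20) - 2347 = 5/2 - 2347 = -4689/2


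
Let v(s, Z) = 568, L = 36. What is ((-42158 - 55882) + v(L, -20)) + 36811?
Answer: -60661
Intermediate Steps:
((-42158 - 55882) + v(L, -20)) + 36811 = ((-42158 - 55882) + 568) + 36811 = (-98040 + 568) + 36811 = -97472 + 36811 = -60661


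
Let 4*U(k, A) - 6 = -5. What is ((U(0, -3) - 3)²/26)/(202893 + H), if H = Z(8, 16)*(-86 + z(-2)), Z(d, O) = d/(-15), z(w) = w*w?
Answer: 1815/1266325216 ≈ 1.4333e-6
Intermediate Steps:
U(k, A) = ¼ (U(k, A) = 3/2 + (¼)*(-5) = 3/2 - 5/4 = ¼)
z(w) = w²
Z(d, O) = -d/15 (Z(d, O) = d*(-1/15) = -d/15)
H = 656/15 (H = (-1/15*8)*(-86 + (-2)²) = -8*(-86 + 4)/15 = -8/15*(-82) = 656/15 ≈ 43.733)
((U(0, -3) - 3)²/26)/(202893 + H) = ((¼ - 3)²/26)/(202893 + 656/15) = ((-11/4)²*(1/26))/(3044051/15) = 15*((121/16)*(1/26))/3044051 = (15/3044051)*(121/416) = 1815/1266325216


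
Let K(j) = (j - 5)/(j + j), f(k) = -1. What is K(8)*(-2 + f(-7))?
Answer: -9/16 ≈ -0.56250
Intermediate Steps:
K(j) = (-5 + j)/(2*j) (K(j) = (-5 + j)/((2*j)) = (-5 + j)*(1/(2*j)) = (-5 + j)/(2*j))
K(8)*(-2 + f(-7)) = ((½)*(-5 + 8)/8)*(-2 - 1) = ((½)*(⅛)*3)*(-3) = (3/16)*(-3) = -9/16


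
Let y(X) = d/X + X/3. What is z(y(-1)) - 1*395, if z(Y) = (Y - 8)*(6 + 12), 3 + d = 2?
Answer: -527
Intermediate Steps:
d = -1 (d = -3 + 2 = -1)
y(X) = -1/X + X/3
z(Y) = -144 + 18*Y (z(Y) = (-8 + Y)*18 = -144 + 18*Y)
z(y(-1)) - 1*395 = (-144 + 18*(-1/(-1) + (1/3)*(-1))) - 1*395 = (-144 + 18*(-1*(-1) - 1/3)) - 395 = (-144 + 18*(1 - 1/3)) - 395 = (-144 + 18*(2/3)) - 395 = (-144 + 12) - 395 = -132 - 395 = -527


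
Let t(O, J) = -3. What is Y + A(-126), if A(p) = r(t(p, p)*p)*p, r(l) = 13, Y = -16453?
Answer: -18091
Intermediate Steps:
A(p) = 13*p
Y + A(-126) = -16453 + 13*(-126) = -16453 - 1638 = -18091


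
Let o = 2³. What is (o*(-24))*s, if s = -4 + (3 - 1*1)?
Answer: 384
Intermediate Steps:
o = 8
s = -2 (s = -4 + (3 - 1) = -4 + 2 = -2)
(o*(-24))*s = (8*(-24))*(-2) = -192*(-2) = 384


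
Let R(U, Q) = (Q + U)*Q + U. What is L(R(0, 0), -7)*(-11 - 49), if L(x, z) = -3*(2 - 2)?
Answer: 0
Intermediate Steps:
R(U, Q) = U + Q*(Q + U) (R(U, Q) = Q*(Q + U) + U = U + Q*(Q + U))
L(x, z) = 0 (L(x, z) = -3*0 = 0)
L(R(0, 0), -7)*(-11 - 49) = 0*(-11 - 49) = 0*(-60) = 0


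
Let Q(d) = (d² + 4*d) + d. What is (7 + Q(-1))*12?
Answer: 36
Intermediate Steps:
Q(d) = d² + 5*d
(7 + Q(-1))*12 = (7 - (5 - 1))*12 = (7 - 1*4)*12 = (7 - 4)*12 = 3*12 = 36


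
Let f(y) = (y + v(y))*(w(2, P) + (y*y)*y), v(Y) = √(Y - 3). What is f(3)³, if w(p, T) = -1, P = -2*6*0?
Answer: 474552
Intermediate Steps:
v(Y) = √(-3 + Y)
P = 0 (P = -12*0 = 0)
f(y) = (-1 + y³)*(y + √(-3 + y)) (f(y) = (y + √(-3 + y))*(-1 + (y*y)*y) = (y + √(-3 + y))*(-1 + y²*y) = (y + √(-3 + y))*(-1 + y³) = (-1 + y³)*(y + √(-3 + y)))
f(3)³ = (3⁴ - 1*3 - √(-3 + 3) + 3³*√(-3 + 3))³ = (81 - 3 - √0 + 27*√0)³ = (81 - 3 - 1*0 + 27*0)³ = (81 - 3 + 0 + 0)³ = 78³ = 474552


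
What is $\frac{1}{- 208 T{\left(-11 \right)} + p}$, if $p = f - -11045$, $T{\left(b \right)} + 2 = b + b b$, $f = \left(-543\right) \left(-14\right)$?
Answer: $- \frac{1}{3817} \approx -0.00026199$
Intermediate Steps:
$f = 7602$
$T{\left(b \right)} = -2 + b + b^{2}$ ($T{\left(b \right)} = -2 + \left(b + b b\right) = -2 + \left(b + b^{2}\right) = -2 + b + b^{2}$)
$p = 18647$ ($p = 7602 - -11045 = 7602 + 11045 = 18647$)
$\frac{1}{- 208 T{\left(-11 \right)} + p} = \frac{1}{- 208 \left(-2 - 11 + \left(-11\right)^{2}\right) + 18647} = \frac{1}{- 208 \left(-2 - 11 + 121\right) + 18647} = \frac{1}{\left(-208\right) 108 + 18647} = \frac{1}{-22464 + 18647} = \frac{1}{-3817} = - \frac{1}{3817}$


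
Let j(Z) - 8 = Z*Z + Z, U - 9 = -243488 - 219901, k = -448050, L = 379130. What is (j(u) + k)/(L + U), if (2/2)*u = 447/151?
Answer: 5107769168/960492125 ≈ 5.3179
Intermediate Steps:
u = 447/151 ≈ 2.9603
U = -463380 (U = 9 + (-243488 - 219901) = 9 - 463389 = -463380)
j(Z) = 8 + Z + Z² (j(Z) = 8 + (Z*Z + Z) = 8 + (Z² + Z) = 8 + (Z + Z²) = 8 + Z + Z²)
(j(u) + k)/(L + U) = ((8 + 447/151 + (447/151)²) - 448050)/(379130 - 463380) = ((8 + 447/151 + 199809/22801) - 448050)/(-84250) = (449714/22801 - 448050)*(-1/84250) = -10215538336/22801*(-1/84250) = 5107769168/960492125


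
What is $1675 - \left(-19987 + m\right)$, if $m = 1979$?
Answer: $19683$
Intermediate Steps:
$1675 - \left(-19987 + m\right) = 1675 - \left(-19987 + 1979\right) = 1675 - -18008 = 1675 + 18008 = 19683$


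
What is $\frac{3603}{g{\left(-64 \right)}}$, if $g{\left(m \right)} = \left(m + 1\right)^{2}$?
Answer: $\frac{1201}{1323} \approx 0.90779$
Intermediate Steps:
$g{\left(m \right)} = \left(1 + m\right)^{2}$
$\frac{3603}{g{\left(-64 \right)}} = \frac{3603}{\left(1 - 64\right)^{2}} = \frac{3603}{\left(-63\right)^{2}} = \frac{3603}{3969} = 3603 \cdot \frac{1}{3969} = \frac{1201}{1323}$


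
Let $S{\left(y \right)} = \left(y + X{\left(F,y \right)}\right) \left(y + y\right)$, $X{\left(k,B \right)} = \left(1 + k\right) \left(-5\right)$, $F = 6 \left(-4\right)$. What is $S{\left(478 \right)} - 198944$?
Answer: $367964$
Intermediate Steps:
$F = -24$
$X{\left(k,B \right)} = -5 - 5 k$
$S{\left(y \right)} = 2 y \left(115 + y\right)$ ($S{\left(y \right)} = \left(y - -115\right) \left(y + y\right) = \left(y + \left(-5 + 120\right)\right) 2 y = \left(y + 115\right) 2 y = \left(115 + y\right) 2 y = 2 y \left(115 + y\right)$)
$S{\left(478 \right)} - 198944 = 2 \cdot 478 \left(115 + 478\right) - 198944 = 2 \cdot 478 \cdot 593 - 198944 = 566908 - 198944 = 367964$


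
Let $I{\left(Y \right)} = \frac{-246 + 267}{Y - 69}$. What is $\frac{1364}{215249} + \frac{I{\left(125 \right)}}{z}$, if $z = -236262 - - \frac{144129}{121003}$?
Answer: $\frac{103959009478981}{16409588825740248} \approx 0.0063353$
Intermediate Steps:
$I{\left(Y \right)} = \frac{21}{-69 + Y}$
$z = - \frac{28588266657}{121003}$ ($z = -236262 - \left(-144129\right) \frac{1}{121003} = -236262 - - \frac{144129}{121003} = -236262 + \frac{144129}{121003} = - \frac{28588266657}{121003} \approx -2.3626 \cdot 10^{5}$)
$\frac{1364}{215249} + \frac{I{\left(125 \right)}}{z} = \frac{1364}{215249} + \frac{21 \frac{1}{-69 + 125}}{- \frac{28588266657}{121003}} = 1364 \cdot \frac{1}{215249} + \frac{21}{56} \left(- \frac{121003}{28588266657}\right) = \frac{1364}{215249} + 21 \cdot \frac{1}{56} \left(- \frac{121003}{28588266657}\right) = \frac{1364}{215249} + \frac{3}{8} \left(- \frac{121003}{28588266657}\right) = \frac{1364}{215249} - \frac{121003}{76235377752} = \frac{103959009478981}{16409588825740248}$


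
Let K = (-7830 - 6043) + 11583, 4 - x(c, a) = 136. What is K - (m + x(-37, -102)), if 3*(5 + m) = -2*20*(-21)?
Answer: -2433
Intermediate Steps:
x(c, a) = -132 (x(c, a) = 4 - 1*136 = 4 - 136 = -132)
K = -2290 (K = -13873 + 11583 = -2290)
m = 275 (m = -5 + (-2*20*(-21))/3 = -5 + (-40*(-21))/3 = -5 + (1/3)*840 = -5 + 280 = 275)
K - (m + x(-37, -102)) = -2290 - (275 - 132) = -2290 - 1*143 = -2290 - 143 = -2433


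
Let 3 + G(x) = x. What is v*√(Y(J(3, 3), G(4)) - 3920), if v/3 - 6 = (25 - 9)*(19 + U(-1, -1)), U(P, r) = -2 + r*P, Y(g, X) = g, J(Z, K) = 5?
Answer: 2646*I*√435 ≈ 55187.0*I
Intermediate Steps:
G(x) = -3 + x
U(P, r) = -2 + P*r
v = 882 (v = 18 + 3*((25 - 9)*(19 + (-2 - 1*(-1)))) = 18 + 3*(16*(19 + (-2 + 1))) = 18 + 3*(16*(19 - 1)) = 18 + 3*(16*18) = 18 + 3*288 = 18 + 864 = 882)
v*√(Y(J(3, 3), G(4)) - 3920) = 882*√(5 - 3920) = 882*√(-3915) = 882*(3*I*√435) = 2646*I*√435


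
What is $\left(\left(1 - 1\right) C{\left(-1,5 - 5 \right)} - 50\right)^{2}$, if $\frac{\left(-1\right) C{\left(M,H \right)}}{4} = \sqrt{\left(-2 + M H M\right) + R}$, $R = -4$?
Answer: $2500$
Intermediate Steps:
$C{\left(M,H \right)} = - 4 \sqrt{-6 + H M^{2}}$ ($C{\left(M,H \right)} = - 4 \sqrt{\left(-2 + M H M\right) - 4} = - 4 \sqrt{\left(-2 + H M M\right) - 4} = - 4 \sqrt{\left(-2 + H M^{2}\right) - 4} = - 4 \sqrt{-6 + H M^{2}}$)
$\left(\left(1 - 1\right) C{\left(-1,5 - 5 \right)} - 50\right)^{2} = \left(\left(1 - 1\right) \left(- 4 \sqrt{-6 + \left(5 - 5\right) \left(-1\right)^{2}}\right) - 50\right)^{2} = \left(0 \left(- 4 \sqrt{-6 + \left(5 - 5\right) 1}\right) - 50\right)^{2} = \left(0 \left(- 4 \sqrt{-6 + 0 \cdot 1}\right) - 50\right)^{2} = \left(0 \left(- 4 \sqrt{-6 + 0}\right) - 50\right)^{2} = \left(0 \left(- 4 \sqrt{-6}\right) - 50\right)^{2} = \left(0 \left(- 4 i \sqrt{6}\right) - 50\right)^{2} = \left(0 - 50\right)^{2} = \left(-50\right)^{2} = 2500$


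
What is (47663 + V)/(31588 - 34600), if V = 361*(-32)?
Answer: -12037/1004 ≈ -11.989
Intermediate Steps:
V = -11552
(47663 + V)/(31588 - 34600) = (47663 - 11552)/(31588 - 34600) = 36111/(-3012) = 36111*(-1/3012) = -12037/1004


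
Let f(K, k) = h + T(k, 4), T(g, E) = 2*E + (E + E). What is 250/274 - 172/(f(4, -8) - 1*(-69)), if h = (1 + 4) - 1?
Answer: -12439/12193 ≈ -1.0202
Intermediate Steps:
T(g, E) = 4*E (T(g, E) = 2*E + 2*E = 4*E)
h = 4 (h = 5 - 1 = 4)
f(K, k) = 20 (f(K, k) = 4 + 4*4 = 4 + 16 = 20)
250/274 - 172/(f(4, -8) - 1*(-69)) = 250/274 - 172/(20 - 1*(-69)) = 250*(1/274) - 172/(20 + 69) = 125/137 - 172/89 = -12439/12193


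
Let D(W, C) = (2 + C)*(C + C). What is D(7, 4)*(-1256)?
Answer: -60288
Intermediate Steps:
D(W, C) = 2*C*(2 + C) (D(W, C) = (2 + C)*(2*C) = 2*C*(2 + C))
D(7, 4)*(-1256) = (2*4*(2 + 4))*(-1256) = (2*4*6)*(-1256) = 48*(-1256) = -60288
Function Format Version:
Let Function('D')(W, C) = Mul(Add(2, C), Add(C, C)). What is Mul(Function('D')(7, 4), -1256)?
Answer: -60288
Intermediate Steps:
Function('D')(W, C) = Mul(2, C, Add(2, C)) (Function('D')(W, C) = Mul(Add(2, C), Mul(2, C)) = Mul(2, C, Add(2, C)))
Mul(Function('D')(7, 4), -1256) = Mul(Mul(2, 4, Add(2, 4)), -1256) = Mul(Mul(2, 4, 6), -1256) = Mul(48, -1256) = -60288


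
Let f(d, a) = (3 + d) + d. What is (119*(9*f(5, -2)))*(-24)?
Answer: -334152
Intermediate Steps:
f(d, a) = 3 + 2*d
(119*(9*f(5, -2)))*(-24) = (119*(9*(3 + 2*5)))*(-24) = (119*(9*(3 + 10)))*(-24) = (119*(9*13))*(-24) = (119*117)*(-24) = 13923*(-24) = -334152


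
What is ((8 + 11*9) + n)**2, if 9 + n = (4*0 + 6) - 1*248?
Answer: 20736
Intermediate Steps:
n = -251 (n = -9 + ((4*0 + 6) - 1*248) = -9 + ((0 + 6) - 248) = -9 + (6 - 248) = -9 - 242 = -251)
((8 + 11*9) + n)**2 = ((8 + 11*9) - 251)**2 = ((8 + 99) - 251)**2 = (107 - 251)**2 = (-144)**2 = 20736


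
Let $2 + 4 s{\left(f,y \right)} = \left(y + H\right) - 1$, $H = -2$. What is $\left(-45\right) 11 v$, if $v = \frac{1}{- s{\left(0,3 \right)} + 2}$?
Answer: $-198$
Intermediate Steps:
$s{\left(f,y \right)} = - \frac{5}{4} + \frac{y}{4}$ ($s{\left(f,y \right)} = - \frac{1}{2} + \frac{\left(y - 2\right) - 1}{4} = - \frac{1}{2} + \frac{\left(-2 + y\right) - 1}{4} = - \frac{1}{2} + \frac{-3 + y}{4} = - \frac{1}{2} + \left(- \frac{3}{4} + \frac{y}{4}\right) = - \frac{5}{4} + \frac{y}{4}$)
$v = \frac{2}{5}$ ($v = \frac{1}{- (- \frac{5}{4} + \frac{1}{4} \cdot 3) + 2} = \frac{1}{- (- \frac{5}{4} + \frac{3}{4}) + 2} = \frac{1}{\left(-1\right) \left(- \frac{1}{2}\right) + 2} = \frac{1}{\frac{1}{2} + 2} = \frac{1}{\frac{5}{2}} = \frac{2}{5} \approx 0.4$)
$\left(-45\right) 11 v = \left(-45\right) 11 \cdot \frac{2}{5} = \left(-495\right) \frac{2}{5} = -198$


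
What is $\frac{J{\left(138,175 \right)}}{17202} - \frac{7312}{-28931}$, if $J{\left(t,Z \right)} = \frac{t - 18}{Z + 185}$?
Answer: $\frac{377372003}{1493013186} \approx 0.25276$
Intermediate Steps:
$J{\left(t,Z \right)} = \frac{-18 + t}{185 + Z}$
$\frac{J{\left(138,175 \right)}}{17202} - \frac{7312}{-28931} = \frac{\frac{1}{185 + 175} \left(-18 + 138\right)}{17202} - \frac{7312}{-28931} = \frac{1}{360} \cdot 120 \cdot \frac{1}{17202} - - \frac{7312}{28931} = \frac{1}{360} \cdot 120 \cdot \frac{1}{17202} + \frac{7312}{28931} = \frac{1}{3} \cdot \frac{1}{17202} + \frac{7312}{28931} = \frac{1}{51606} + \frac{7312}{28931} = \frac{377372003}{1493013186}$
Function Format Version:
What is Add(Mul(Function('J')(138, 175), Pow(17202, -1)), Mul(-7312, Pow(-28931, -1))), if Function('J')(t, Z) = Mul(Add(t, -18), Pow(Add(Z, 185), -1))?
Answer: Rational(377372003, 1493013186) ≈ 0.25276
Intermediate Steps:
Function('J')(t, Z) = Mul(Pow(Add(185, Z), -1), Add(-18, t)) (Function('J')(t, Z) = Mul(Add(-18, t), Pow(Add(185, Z), -1)) = Mul(Pow(Add(185, Z), -1), Add(-18, t)))
Add(Mul(Function('J')(138, 175), Pow(17202, -1)), Mul(-7312, Pow(-28931, -1))) = Add(Mul(Mul(Pow(Add(185, 175), -1), Add(-18, 138)), Pow(17202, -1)), Mul(-7312, Pow(-28931, -1))) = Add(Mul(Mul(Pow(360, -1), 120), Rational(1, 17202)), Mul(-7312, Rational(-1, 28931))) = Add(Mul(Mul(Rational(1, 360), 120), Rational(1, 17202)), Rational(7312, 28931)) = Add(Mul(Rational(1, 3), Rational(1, 17202)), Rational(7312, 28931)) = Add(Rational(1, 51606), Rational(7312, 28931)) = Rational(377372003, 1493013186)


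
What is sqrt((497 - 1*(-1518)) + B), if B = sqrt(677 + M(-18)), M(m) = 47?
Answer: sqrt(2015 + 2*sqrt(181)) ≈ 45.187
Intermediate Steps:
B = 2*sqrt(181) (B = sqrt(677 + 47) = sqrt(724) = 2*sqrt(181) ≈ 26.907)
sqrt((497 - 1*(-1518)) + B) = sqrt((497 - 1*(-1518)) + 2*sqrt(181)) = sqrt((497 + 1518) + 2*sqrt(181)) = sqrt(2015 + 2*sqrt(181))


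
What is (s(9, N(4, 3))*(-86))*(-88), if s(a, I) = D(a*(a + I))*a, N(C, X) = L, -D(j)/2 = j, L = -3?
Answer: -7356096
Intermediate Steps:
D(j) = -2*j
N(C, X) = -3
s(a, I) = -2*a**2*(I + a) (s(a, I) = (-2*a*(a + I))*a = (-2*a*(I + a))*a = -2*a**2*(I + a))
(s(9, N(4, 3))*(-86))*(-88) = ((2*9**2*(-1*(-3) - 1*9))*(-86))*(-88) = ((2*81*(3 - 9))*(-86))*(-88) = ((2*81*(-6))*(-86))*(-88) = -972*(-86)*(-88) = 83592*(-88) = -7356096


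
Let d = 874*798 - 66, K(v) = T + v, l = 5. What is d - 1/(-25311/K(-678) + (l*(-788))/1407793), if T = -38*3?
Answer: 752955545410974/1079682671 ≈ 6.9739e+5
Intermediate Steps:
T = -114
K(v) = -114 + v
d = 697386 (d = 697452 - 66 = 697386)
d - 1/(-25311/K(-678) + (l*(-788))/1407793) = 697386 - 1/(-25311/(-114 - 678) + (5*(-788))/1407793) = 697386 - 1/(-25311/(-792) - 3940*1/1407793) = 697386 - 1/(-25311*(-1/792) - 3940/1407793) = 697386 - 1/(767/24 - 3940/1407793) = 697386 - 1/1079682671/33787032 = 697386 - 1*33787032/1079682671 = 697386 - 33787032/1079682671 = 752955545410974/1079682671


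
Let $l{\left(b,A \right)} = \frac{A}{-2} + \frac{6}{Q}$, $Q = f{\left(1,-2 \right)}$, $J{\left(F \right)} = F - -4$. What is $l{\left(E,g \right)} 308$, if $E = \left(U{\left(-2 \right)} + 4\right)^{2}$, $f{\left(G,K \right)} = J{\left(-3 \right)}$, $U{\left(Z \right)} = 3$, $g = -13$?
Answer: $3850$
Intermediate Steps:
$J{\left(F \right)} = 4 + F$ ($J{\left(F \right)} = F + 4 = 4 + F$)
$f{\left(G,K \right)} = 1$ ($f{\left(G,K \right)} = 4 - 3 = 1$)
$E = 49$ ($E = \left(3 + 4\right)^{2} = 7^{2} = 49$)
$Q = 1$
$l{\left(b,A \right)} = 6 - \frac{A}{2}$ ($l{\left(b,A \right)} = \frac{A}{-2} + \frac{6}{1} = A \left(- \frac{1}{2}\right) + 6 \cdot 1 = - \frac{A}{2} + 6 = 6 - \frac{A}{2}$)
$l{\left(E,g \right)} 308 = \left(6 - - \frac{13}{2}\right) 308 = \left(6 + \frac{13}{2}\right) 308 = \frac{25}{2} \cdot 308 = 3850$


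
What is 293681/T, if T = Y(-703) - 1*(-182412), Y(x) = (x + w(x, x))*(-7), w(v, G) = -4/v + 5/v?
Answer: 206457743/131695106 ≈ 1.5677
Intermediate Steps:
w(v, G) = 1/v
Y(x) = -7*x - 7/x (Y(x) = (x + 1/x)*(-7) = -7*x - 7/x)
T = 131695106/703 (T = (-7*(-703) - 7/(-703)) - 1*(-182412) = (4921 - 7*(-1/703)) + 182412 = (4921 + 7/703) + 182412 = 3459470/703 + 182412 = 131695106/703 ≈ 1.8733e+5)
293681/T = 293681/(131695106/703) = 293681*(703/131695106) = 206457743/131695106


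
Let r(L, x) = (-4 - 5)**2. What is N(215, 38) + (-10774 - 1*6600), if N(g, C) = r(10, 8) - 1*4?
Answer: -17297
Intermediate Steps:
r(L, x) = 81 (r(L, x) = (-9)**2 = 81)
N(g, C) = 77 (N(g, C) = 81 - 1*4 = 81 - 4 = 77)
N(215, 38) + (-10774 - 1*6600) = 77 + (-10774 - 1*6600) = 77 + (-10774 - 6600) = 77 - 17374 = -17297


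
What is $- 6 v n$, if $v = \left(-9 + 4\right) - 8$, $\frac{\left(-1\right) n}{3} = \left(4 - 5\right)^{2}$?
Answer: $-234$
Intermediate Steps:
$n = -3$ ($n = - 3 \left(4 - 5\right)^{2} = - 3 \left(-1\right)^{2} = \left(-3\right) 1 = -3$)
$v = -13$ ($v = -5 - 8 = -13$)
$- 6 v n = \left(-6\right) \left(-13\right) \left(-3\right) = 78 \left(-3\right) = -234$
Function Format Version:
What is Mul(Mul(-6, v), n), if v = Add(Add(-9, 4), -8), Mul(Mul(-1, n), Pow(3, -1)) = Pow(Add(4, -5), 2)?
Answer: -234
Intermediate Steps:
n = -3 (n = Mul(-3, Pow(Add(4, -5), 2)) = Mul(-3, Pow(-1, 2)) = Mul(-3, 1) = -3)
v = -13 (v = Add(-5, -8) = -13)
Mul(Mul(-6, v), n) = Mul(Mul(-6, -13), -3) = Mul(78, -3) = -234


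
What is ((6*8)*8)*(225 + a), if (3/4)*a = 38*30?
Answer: 670080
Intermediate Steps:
a = 1520 (a = 4*(38*30)/3 = (4/3)*1140 = 1520)
((6*8)*8)*(225 + a) = ((6*8)*8)*(225 + 1520) = (48*8)*1745 = 384*1745 = 670080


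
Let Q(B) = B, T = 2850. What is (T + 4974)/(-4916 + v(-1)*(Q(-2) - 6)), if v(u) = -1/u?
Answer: -1956/1231 ≈ -1.5890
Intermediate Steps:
(T + 4974)/(-4916 + v(-1)*(Q(-2) - 6)) = (2850 + 4974)/(-4916 + (-1/(-1))*(-2 - 6)) = 7824/(-4916 - 1*(-1)*(-8)) = 7824/(-4916 + 1*(-8)) = 7824/(-4916 - 8) = 7824/(-4924) = 7824*(-1/4924) = -1956/1231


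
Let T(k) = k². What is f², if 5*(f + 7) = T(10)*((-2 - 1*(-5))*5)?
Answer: 85849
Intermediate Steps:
f = 293 (f = -7 + (10²*((-2 - 1*(-5))*5))/5 = -7 + (100*((-2 + 5)*5))/5 = -7 + (100*(3*5))/5 = -7 + (100*15)/5 = -7 + (⅕)*1500 = -7 + 300 = 293)
f² = 293² = 85849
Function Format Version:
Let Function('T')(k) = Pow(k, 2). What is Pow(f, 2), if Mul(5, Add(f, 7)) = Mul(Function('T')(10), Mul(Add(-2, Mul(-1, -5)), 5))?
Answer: 85849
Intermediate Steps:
f = 293 (f = Add(-7, Mul(Rational(1, 5), Mul(Pow(10, 2), Mul(Add(-2, Mul(-1, -5)), 5)))) = Add(-7, Mul(Rational(1, 5), Mul(100, Mul(Add(-2, 5), 5)))) = Add(-7, Mul(Rational(1, 5), Mul(100, Mul(3, 5)))) = Add(-7, Mul(Rational(1, 5), Mul(100, 15))) = Add(-7, Mul(Rational(1, 5), 1500)) = Add(-7, 300) = 293)
Pow(f, 2) = Pow(293, 2) = 85849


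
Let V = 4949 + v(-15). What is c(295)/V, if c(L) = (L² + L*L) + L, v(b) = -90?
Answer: 174345/4859 ≈ 35.881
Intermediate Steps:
c(L) = L + 2*L² (c(L) = (L² + L²) + L = 2*L² + L = L + 2*L²)
V = 4859 (V = 4949 - 90 = 4859)
c(295)/V = (295*(1 + 2*295))/4859 = (295*(1 + 590))*(1/4859) = (295*591)*(1/4859) = 174345*(1/4859) = 174345/4859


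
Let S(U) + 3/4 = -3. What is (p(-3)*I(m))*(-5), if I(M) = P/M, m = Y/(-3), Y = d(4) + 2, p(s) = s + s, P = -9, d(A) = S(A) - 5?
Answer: -120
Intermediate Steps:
S(U) = -15/4 (S(U) = -3/4 - 3 = -15/4)
d(A) = -35/4 (d(A) = -15/4 - 5 = -35/4)
p(s) = 2*s
Y = -27/4 (Y = -35/4 + 2 = -27/4 ≈ -6.7500)
m = 9/4 (m = -27/4/(-3) = -27/4*(-1/3) = 9/4 ≈ 2.2500)
I(M) = -9/M
(p(-3)*I(m))*(-5) = ((2*(-3))*(-9/9/4))*(-5) = -(-54)*4/9*(-5) = -6*(-4)*(-5) = 24*(-5) = -120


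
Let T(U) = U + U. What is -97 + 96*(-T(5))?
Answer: -1057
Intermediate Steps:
T(U) = 2*U
-97 + 96*(-T(5)) = -97 + 96*(-2*5) = -97 + 96*(-1*10) = -97 + 96*(-10) = -97 - 960 = -1057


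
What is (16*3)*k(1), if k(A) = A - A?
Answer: 0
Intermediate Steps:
k(A) = 0
(16*3)*k(1) = (16*3)*0 = 48*0 = 0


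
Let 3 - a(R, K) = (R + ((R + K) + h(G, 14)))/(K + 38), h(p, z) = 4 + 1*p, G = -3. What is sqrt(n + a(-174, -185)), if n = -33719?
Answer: 4*I*sqrt(929397)/21 ≈ 183.63*I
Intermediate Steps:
h(p, z) = 4 + p
a(R, K) = 3 - (1 + K + 2*R)/(38 + K) (a(R, K) = 3 - (R + ((R + K) + (4 - 3)))/(K + 38) = 3 - (R + ((K + R) + 1))/(38 + K) = 3 - (R + (1 + K + R))/(38 + K) = 3 - (1 + K + 2*R)/(38 + K))
sqrt(n + a(-174, -185)) = sqrt(-33719 + (113 - 2*(-174) + 2*(-185))/(38 - 185)) = sqrt(-33719 + (113 + 348 - 370)/(-147)) = sqrt(-33719 - 1/147*91) = sqrt(-33719 - 13/21) = sqrt(-708112/21) = 4*I*sqrt(929397)/21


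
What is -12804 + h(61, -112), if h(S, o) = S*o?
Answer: -19636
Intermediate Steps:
-12804 + h(61, -112) = -12804 + 61*(-112) = -12804 - 6832 = -19636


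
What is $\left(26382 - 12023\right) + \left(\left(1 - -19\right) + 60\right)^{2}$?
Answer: $20759$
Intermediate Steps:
$\left(26382 - 12023\right) + \left(\left(1 - -19\right) + 60\right)^{2} = 14359 + \left(\left(1 + 19\right) + 60\right)^{2} = 14359 + \left(20 + 60\right)^{2} = 14359 + 80^{2} = 14359 + 6400 = 20759$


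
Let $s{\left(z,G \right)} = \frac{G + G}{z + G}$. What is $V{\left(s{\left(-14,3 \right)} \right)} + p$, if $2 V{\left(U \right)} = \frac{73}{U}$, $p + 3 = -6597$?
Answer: $- \frac{80003}{12} \approx -6666.9$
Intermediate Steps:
$p = -6600$ ($p = -3 - 6597 = -6600$)
$s{\left(z,G \right)} = \frac{2 G}{G + z}$
$V{\left(U \right)} = \frac{73}{2 U}$ ($V{\left(U \right)} = \frac{73 \frac{1}{U}}{2} = \frac{73}{2 U}$)
$V{\left(s{\left(-14,3 \right)} \right)} + p = \frac{73}{2 \cdot 2 \cdot 3 \frac{1}{3 - 14}} - 6600 = \frac{73}{2 \cdot 2 \cdot 3 \frac{1}{-11}} - 6600 = \frac{73}{2 \cdot 2 \cdot 3 \left(- \frac{1}{11}\right)} - 6600 = \frac{73}{2 \left(- \frac{6}{11}\right)} - 6600 = \frac{73}{2} \left(- \frac{11}{6}\right) - 6600 = - \frac{803}{12} - 6600 = - \frac{80003}{12}$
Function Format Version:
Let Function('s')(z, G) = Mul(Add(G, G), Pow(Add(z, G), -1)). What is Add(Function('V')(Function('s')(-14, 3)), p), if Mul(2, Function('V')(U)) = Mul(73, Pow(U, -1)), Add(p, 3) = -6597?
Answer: Rational(-80003, 12) ≈ -6666.9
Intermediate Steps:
p = -6600 (p = Add(-3, -6597) = -6600)
Function('s')(z, G) = Mul(2, G, Pow(Add(G, z), -1)) (Function('s')(z, G) = Mul(Mul(2, G), Pow(Add(G, z), -1)) = Mul(2, G, Pow(Add(G, z), -1)))
Function('V')(U) = Mul(Rational(73, 2), Pow(U, -1)) (Function('V')(U) = Mul(Rational(1, 2), Mul(73, Pow(U, -1))) = Mul(Rational(73, 2), Pow(U, -1)))
Add(Function('V')(Function('s')(-14, 3)), p) = Add(Mul(Rational(73, 2), Pow(Mul(2, 3, Pow(Add(3, -14), -1)), -1)), -6600) = Add(Mul(Rational(73, 2), Pow(Mul(2, 3, Pow(-11, -1)), -1)), -6600) = Add(Mul(Rational(73, 2), Pow(Mul(2, 3, Rational(-1, 11)), -1)), -6600) = Add(Mul(Rational(73, 2), Pow(Rational(-6, 11), -1)), -6600) = Add(Mul(Rational(73, 2), Rational(-11, 6)), -6600) = Add(Rational(-803, 12), -6600) = Rational(-80003, 12)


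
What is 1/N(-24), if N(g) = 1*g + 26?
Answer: ½ ≈ 0.50000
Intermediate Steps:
N(g) = 26 + g (N(g) = g + 26 = 26 + g)
1/N(-24) = 1/(26 - 24) = 1/2 = ½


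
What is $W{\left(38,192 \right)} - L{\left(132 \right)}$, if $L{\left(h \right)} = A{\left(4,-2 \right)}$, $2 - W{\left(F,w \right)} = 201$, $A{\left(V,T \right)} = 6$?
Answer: $-205$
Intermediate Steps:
$W{\left(F,w \right)} = -199$ ($W{\left(F,w \right)} = 2 - 201 = -199$)
$L{\left(h \right)} = 6$
$W{\left(38,192 \right)} - L{\left(132 \right)} = -199 - 6 = -205$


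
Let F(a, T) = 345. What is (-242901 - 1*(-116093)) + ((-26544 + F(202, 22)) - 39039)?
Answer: -192046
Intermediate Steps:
(-242901 - 1*(-116093)) + ((-26544 + F(202, 22)) - 39039) = (-242901 - 1*(-116093)) + ((-26544 + 345) - 39039) = (-242901 + 116093) + (-26199 - 39039) = -126808 - 65238 = -192046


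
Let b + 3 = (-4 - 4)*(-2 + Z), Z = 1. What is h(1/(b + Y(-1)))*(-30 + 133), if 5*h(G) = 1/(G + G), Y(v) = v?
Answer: 206/5 ≈ 41.200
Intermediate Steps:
b = 5 (b = -3 + (-4 - 4)*(-2 + 1) = -3 - 8*(-1) = -3 + 8 = 5)
h(G) = 1/(10*G) (h(G) = 1/(5*(G + G)) = 1/(5*((2*G))) = (1/(2*G))/5 = 1/(10*G))
h(1/(b + Y(-1)))*(-30 + 133) = (1/(10*(1/(5 - 1))))*(-30 + 133) = (1/(10*(1/4)))*103 = ((1/10)*4)*103 = (2/5)*103 = 206/5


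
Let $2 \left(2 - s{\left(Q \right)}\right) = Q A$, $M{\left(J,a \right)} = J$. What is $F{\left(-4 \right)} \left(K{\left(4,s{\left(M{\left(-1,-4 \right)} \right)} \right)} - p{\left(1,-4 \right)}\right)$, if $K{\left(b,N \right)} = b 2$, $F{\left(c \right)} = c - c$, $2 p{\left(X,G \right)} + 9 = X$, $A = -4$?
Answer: $0$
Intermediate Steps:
$p{\left(X,G \right)} = - \frac{9}{2} + \frac{X}{2}$
$s{\left(Q \right)} = 2 + 2 Q$ ($s{\left(Q \right)} = 2 - \frac{Q \left(-4\right)}{2} = 2 - \frac{\left(-4\right) Q}{2} = 2 + 2 Q$)
$F{\left(c \right)} = 0$
$K{\left(b,N \right)} = 2 b$
$F{\left(-4 \right)} \left(K{\left(4,s{\left(M{\left(-1,-4 \right)} \right)} \right)} - p{\left(1,-4 \right)}\right) = 0 \left(2 \cdot 4 - \left(- \frac{9}{2} + \frac{1}{2} \cdot 1\right)\right) = 0 \left(8 - \left(- \frac{9}{2} + \frac{1}{2}\right)\right) = 0 \left(8 - -4\right) = 0 \left(8 + 4\right) = 0 \cdot 12 = 0$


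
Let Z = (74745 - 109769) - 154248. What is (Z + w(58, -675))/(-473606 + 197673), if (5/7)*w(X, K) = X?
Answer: 945954/1379665 ≈ 0.68564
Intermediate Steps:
w(X, K) = 7*X/5
Z = -189272 (Z = -35024 - 154248 = -189272)
(Z + w(58, -675))/(-473606 + 197673) = (-189272 + (7/5)*58)/(-473606 + 197673) = (-189272 + 406/5)/(-275933) = -945954/5*(-1/275933) = 945954/1379665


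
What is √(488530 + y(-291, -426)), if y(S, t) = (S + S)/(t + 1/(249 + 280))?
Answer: 2*√6202391124241426/225353 ≈ 698.95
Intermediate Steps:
y(S, t) = 2*S/(1/529 + t) (y(S, t) = (2*S)/(t + 1/529) = (2*S)/(1/529 + t) = 2*S/(1/529 + t))
√(488530 + y(-291, -426)) = √(488530 + 1058*(-291)/(1 + 529*(-426))) = √(488530 + 1058*(-291)/(1 - 225354)) = √(488530 + 1058*(-291)/(-225353)) = √(488530 + 1058*(-291)*(-1/225353)) = √(488530 + 307878/225353) = √(110092008968/225353) = 2*√6202391124241426/225353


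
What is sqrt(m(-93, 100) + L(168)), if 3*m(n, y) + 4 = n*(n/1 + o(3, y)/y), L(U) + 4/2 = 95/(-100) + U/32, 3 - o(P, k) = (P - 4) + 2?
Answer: sqrt(648753)/15 ≈ 53.697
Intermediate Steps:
o(P, k) = 5 - P (o(P, k) = 3 - ((P - 4) + 2) = 3 - ((-4 + P) + 2) = 3 - (-2 + P) = 3 + (2 - P) = 5 - P)
L(U) = -59/20 + U/32 (L(U) = -2 + (95/(-100) + U/32) = -2 + (95*(-1/100) + U*(1/32)) = -2 + (-19/20 + U/32) = -59/20 + U/32)
m(n, y) = -4/3 + n*(n + 2/y)/3 (m(n, y) = -4/3 + (n*(n/1 + (5 - 1*3)/y))/3 = -4/3 + (n*(n*1 + (5 - 3)/y))/3 = -4/3 + (n*(n + 2/y))/3 = -4/3 + n*(n + 2/y)/3)
sqrt(m(-93, 100) + L(168)) = sqrt((1/3)*(2*(-93) + 100*(-4 + (-93)**2))/100 + (-59/20 + (1/32)*168)) = sqrt((1/3)*(1/100)*(-186 + 100*(-4 + 8649)) + (-59/20 + 21/4)) = sqrt((1/3)*(1/100)*(-186 + 100*8645) + 23/10) = sqrt((1/3)*(1/100)*(-186 + 864500) + 23/10) = sqrt((1/3)*(1/100)*864314 + 23/10) = sqrt(432157/150 + 23/10) = sqrt(216251/75) = sqrt(648753)/15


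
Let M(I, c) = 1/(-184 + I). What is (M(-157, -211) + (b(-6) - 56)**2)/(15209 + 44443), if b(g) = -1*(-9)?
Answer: 188317/5085333 ≈ 0.037031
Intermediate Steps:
b(g) = 9
(M(-157, -211) + (b(-6) - 56)**2)/(15209 + 44443) = (1/(-184 - 157) + (9 - 56)**2)/(15209 + 44443) = (1/(-341) + (-47)**2)/59652 = (-1/341 + 2209)*(1/59652) = (753268/341)*(1/59652) = 188317/5085333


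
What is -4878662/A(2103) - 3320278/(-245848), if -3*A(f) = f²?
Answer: 3047086541905/181214929572 ≈ 16.815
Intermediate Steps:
A(f) = -f²/3
-4878662/A(2103) - 3320278/(-245848) = -4878662/((-⅓*2103²)) - 3320278/(-245848) = -4878662/((-⅓*4422609)) - 3320278*(-1/245848) = -4878662/(-1474203) + 1660139/122924 = -4878662*(-1/1474203) + 1660139/122924 = 4878662/1474203 + 1660139/122924 = 3047086541905/181214929572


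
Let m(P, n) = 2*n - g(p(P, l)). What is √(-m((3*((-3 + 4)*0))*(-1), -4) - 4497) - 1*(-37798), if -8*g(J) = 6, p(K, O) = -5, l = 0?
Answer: 37798 + I*√17959/2 ≈ 37798.0 + 67.006*I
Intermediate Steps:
g(J) = -¾ (g(J) = -⅛*6 = -¾)
m(P, n) = ¾ + 2*n (m(P, n) = 2*n - 1*(-¾) = 2*n + ¾ = ¾ + 2*n)
√(-m((3*((-3 + 4)*0))*(-1), -4) - 4497) - 1*(-37798) = √(-(¾ + 2*(-4)) - 4497) - 1*(-37798) = √(-(¾ - 8) - 4497) + 37798 = √(-1*(-29/4) - 4497) + 37798 = √(29/4 - 4497) + 37798 = √(-17959/4) + 37798 = I*√17959/2 + 37798 = 37798 + I*√17959/2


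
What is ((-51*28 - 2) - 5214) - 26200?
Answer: -32844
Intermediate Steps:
((-51*28 - 2) - 5214) - 26200 = ((-1428 - 2) - 5214) - 26200 = (-1430 - 5214) - 26200 = -6644 - 26200 = -32844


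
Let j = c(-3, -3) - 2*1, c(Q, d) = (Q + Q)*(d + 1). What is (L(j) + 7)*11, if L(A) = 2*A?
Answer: 297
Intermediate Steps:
c(Q, d) = 2*Q*(1 + d) (c(Q, d) = (2*Q)*(1 + d) = 2*Q*(1 + d))
j = 10 (j = 2*(-3)*(1 - 3) - 2*1 = 2*(-3)*(-2) - 2 = 12 - 2 = 10)
(L(j) + 7)*11 = (2*10 + 7)*11 = (20 + 7)*11 = 27*11 = 297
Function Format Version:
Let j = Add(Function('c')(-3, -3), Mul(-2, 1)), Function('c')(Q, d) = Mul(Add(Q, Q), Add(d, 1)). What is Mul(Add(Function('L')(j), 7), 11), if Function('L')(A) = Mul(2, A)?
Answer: 297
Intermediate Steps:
Function('c')(Q, d) = Mul(2, Q, Add(1, d)) (Function('c')(Q, d) = Mul(Mul(2, Q), Add(1, d)) = Mul(2, Q, Add(1, d)))
j = 10 (j = Add(Mul(2, -3, Add(1, -3)), Mul(-2, 1)) = Add(Mul(2, -3, -2), -2) = Add(12, -2) = 10)
Mul(Add(Function('L')(j), 7), 11) = Mul(Add(Mul(2, 10), 7), 11) = Mul(Add(20, 7), 11) = Mul(27, 11) = 297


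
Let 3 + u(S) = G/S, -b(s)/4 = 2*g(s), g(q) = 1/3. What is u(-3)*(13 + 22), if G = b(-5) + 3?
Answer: -980/9 ≈ -108.89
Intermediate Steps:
g(q) = ⅓
b(s) = -8/3
G = ⅓ (G = -8/3 + 3 = ⅓ ≈ 0.33333)
u(S) = -3 + 1/(3*S)
u(-3)*(13 + 22) = (-3 + (⅓)/(-3))*(13 + 22) = (-3 + (⅓)*(-⅓))*35 = (-3 - ⅑)*35 = -28/9*35 = -980/9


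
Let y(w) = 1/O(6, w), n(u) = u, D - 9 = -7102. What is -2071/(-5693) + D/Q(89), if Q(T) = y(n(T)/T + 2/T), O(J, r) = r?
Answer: -3674436540/506677 ≈ -7252.0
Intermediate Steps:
D = -7093 (D = 9 - 7102 = -7093)
y(w) = 1/w
Q(T) = 1/(1 + 2/T) (Q(T) = 1/(T/T + 2/T) = 1/(1 + 2/T))
-2071/(-5693) + D/Q(89) = -2071/(-5693) - 7093/(89/(2 + 89)) = -2071*(-1/5693) - 7093/(89/91) = 2071/5693 - 7093/(89*(1/91)) = 2071/5693 - 7093/89/91 = 2071/5693 - 7093*91/89 = 2071/5693 - 645463/89 = -3674436540/506677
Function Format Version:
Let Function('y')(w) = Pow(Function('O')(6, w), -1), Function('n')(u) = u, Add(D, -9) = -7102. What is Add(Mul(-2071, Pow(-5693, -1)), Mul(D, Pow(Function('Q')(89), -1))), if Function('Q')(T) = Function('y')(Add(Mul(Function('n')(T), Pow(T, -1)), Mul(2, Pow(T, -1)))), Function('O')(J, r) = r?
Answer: Rational(-3674436540, 506677) ≈ -7252.0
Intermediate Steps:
D = -7093 (D = Add(9, -7102) = -7093)
Function('y')(w) = Pow(w, -1)
Function('Q')(T) = Pow(Add(1, Mul(2, Pow(T, -1))), -1) (Function('Q')(T) = Pow(Add(Mul(T, Pow(T, -1)), Mul(2, Pow(T, -1))), -1) = Pow(Add(1, Mul(2, Pow(T, -1))), -1))
Add(Mul(-2071, Pow(-5693, -1)), Mul(D, Pow(Function('Q')(89), -1))) = Add(Mul(-2071, Pow(-5693, -1)), Mul(-7093, Pow(Mul(89, Pow(Add(2, 89), -1)), -1))) = Add(Mul(-2071, Rational(-1, 5693)), Mul(-7093, Pow(Mul(89, Pow(91, -1)), -1))) = Add(Rational(2071, 5693), Mul(-7093, Pow(Mul(89, Rational(1, 91)), -1))) = Add(Rational(2071, 5693), Mul(-7093, Pow(Rational(89, 91), -1))) = Add(Rational(2071, 5693), Mul(-7093, Rational(91, 89))) = Add(Rational(2071, 5693), Rational(-645463, 89)) = Rational(-3674436540, 506677)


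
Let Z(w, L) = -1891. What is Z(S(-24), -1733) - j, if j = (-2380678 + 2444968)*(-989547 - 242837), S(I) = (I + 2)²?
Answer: 79229965469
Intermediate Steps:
S(I) = (2 + I)²
j = -79229967360 (j = 64290*(-1232384) = -79229967360)
Z(S(-24), -1733) - j = -1891 - 1*(-79229967360) = -1891 + 79229967360 = 79229965469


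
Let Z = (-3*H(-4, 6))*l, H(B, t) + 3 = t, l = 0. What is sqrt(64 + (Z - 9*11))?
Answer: I*sqrt(35) ≈ 5.9161*I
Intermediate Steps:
H(B, t) = -3 + t
Z = 0 (Z = -3*(-3 + 6)*0 = -3*3*0 = -9*0 = 0)
sqrt(64 + (Z - 9*11)) = sqrt(64 + (0 - 9*11)) = sqrt(64 + (0 - 99)) = sqrt(64 - 99) = sqrt(-35) = I*sqrt(35)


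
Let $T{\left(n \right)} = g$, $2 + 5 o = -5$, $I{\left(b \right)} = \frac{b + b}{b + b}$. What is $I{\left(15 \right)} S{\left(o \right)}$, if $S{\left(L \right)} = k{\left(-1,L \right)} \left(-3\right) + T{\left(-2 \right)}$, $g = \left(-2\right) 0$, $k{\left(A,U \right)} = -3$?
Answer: $9$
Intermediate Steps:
$I{\left(b \right)} = 1$ ($I{\left(b \right)} = \frac{2 b}{2 b} = 2 b \frac{1}{2 b} = 1$)
$g = 0$
$o = - \frac{7}{5}$ ($o = - \frac{2}{5} + \frac{1}{5} \left(-5\right) = - \frac{2}{5} - 1 = - \frac{7}{5} \approx -1.4$)
$T{\left(n \right)} = 0$
$S{\left(L \right)} = 9$ ($S{\left(L \right)} = \left(-3\right) \left(-3\right) + 0 = 9 + 0 = 9$)
$I{\left(15 \right)} S{\left(o \right)} = 1 \cdot 9 = 9$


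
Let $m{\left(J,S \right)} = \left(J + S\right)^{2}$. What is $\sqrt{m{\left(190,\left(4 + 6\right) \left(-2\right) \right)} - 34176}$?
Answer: $2 i \sqrt{1319} \approx 72.636 i$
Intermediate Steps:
$\sqrt{m{\left(190,\left(4 + 6\right) \left(-2\right) \right)} - 34176} = \sqrt{\left(190 + \left(4 + 6\right) \left(-2\right)\right)^{2} - 34176} = \sqrt{\left(190 + 10 \left(-2\right)\right)^{2} - 34176} = \sqrt{\left(190 - 20\right)^{2} - 34176} = \sqrt{170^{2} - 34176} = \sqrt{28900 - 34176} = \sqrt{-5276} = 2 i \sqrt{1319}$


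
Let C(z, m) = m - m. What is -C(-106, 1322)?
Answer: 0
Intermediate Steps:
C(z, m) = 0
-C(-106, 1322) = -1*0 = 0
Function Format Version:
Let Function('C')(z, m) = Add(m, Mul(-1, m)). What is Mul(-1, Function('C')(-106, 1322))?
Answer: 0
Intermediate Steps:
Function('C')(z, m) = 0
Mul(-1, Function('C')(-106, 1322)) = Mul(-1, 0) = 0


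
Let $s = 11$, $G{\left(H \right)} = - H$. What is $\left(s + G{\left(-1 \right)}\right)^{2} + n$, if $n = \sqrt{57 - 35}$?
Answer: $144 + \sqrt{22} \approx 148.69$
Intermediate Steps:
$n = \sqrt{22} \approx 4.6904$
$\left(s + G{\left(-1 \right)}\right)^{2} + n = \left(11 - -1\right)^{2} + \sqrt{22} = \left(11 + 1\right)^{2} + \sqrt{22} = 12^{2} + \sqrt{22} = 144 + \sqrt{22}$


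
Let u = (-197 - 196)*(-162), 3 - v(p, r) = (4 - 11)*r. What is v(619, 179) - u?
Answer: -62410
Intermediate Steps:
v(p, r) = 3 + 7*r (v(p, r) = 3 - (4 - 11)*r = 3 - (-7)*r = 3 + 7*r)
u = 63666 (u = -393*(-162) = 63666)
v(619, 179) - u = (3 + 7*179) - 1*63666 = (3 + 1253) - 63666 = 1256 - 63666 = -62410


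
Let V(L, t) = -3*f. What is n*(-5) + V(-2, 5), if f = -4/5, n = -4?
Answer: 112/5 ≈ 22.400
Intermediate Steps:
f = -⅘ (f = -4*⅕ = -⅘ ≈ -0.80000)
V(L, t) = 12/5 (V(L, t) = -3*(-⅘) = 12/5)
n*(-5) + V(-2, 5) = -4*(-5) + 12/5 = 20 + 12/5 = 112/5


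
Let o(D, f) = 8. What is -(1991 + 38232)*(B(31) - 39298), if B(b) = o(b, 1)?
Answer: 1580361670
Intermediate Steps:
B(b) = 8
-(1991 + 38232)*(B(31) - 39298) = -(1991 + 38232)*(8 - 39298) = -40223*(-39290) = -1*(-1580361670) = 1580361670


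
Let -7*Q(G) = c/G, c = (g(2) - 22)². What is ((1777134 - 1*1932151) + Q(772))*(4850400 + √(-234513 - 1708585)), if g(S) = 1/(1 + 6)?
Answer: -49774689531456600/66199 - 41047904941*I*√1943098/264796 ≈ -7.519e+11 - 2.1609e+8*I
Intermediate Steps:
g(S) = ⅐ (g(S) = 1/7 = ⅐)
c = 23409/49 (c = (⅐ - 22)² = (-153/7)² = 23409/49 ≈ 477.73)
Q(G) = -23409/(343*G)
((1777134 - 1*1932151) + Q(772))*(4850400 + √(-234513 - 1708585)) = ((1777134 - 1*1932151) - 23409/343/772)*(4850400 + √(-234513 - 1708585)) = ((1777134 - 1932151) - 23409/343*1/772)*(4850400 + √(-1943098)) = (-155017 - 23409/264796)*(4850400 + I*√1943098) = -41047904941*(4850400 + I*√1943098)/264796 = -49774689531456600/66199 - 41047904941*I*√1943098/264796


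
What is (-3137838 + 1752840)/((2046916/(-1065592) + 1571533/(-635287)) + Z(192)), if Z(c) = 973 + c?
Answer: -234395934444637548/196419903923933 ≈ -1193.3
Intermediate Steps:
(-3137838 + 1752840)/((2046916/(-1065592) + 1571533/(-635287)) + Z(192)) = (-3137838 + 1752840)/((2046916/(-1065592) + 1571533/(-635287)) + (973 + 192)) = -1384998/((2046916*(-1/1065592) + 1571533*(-1/635287)) + 1165) = -1384998/((-511729/266398 - 1571533/635287) + 1165) = -1384998/(-743748029357/169239186226 + 1165) = -1384998/196419903923933/169239186226 = -1384998*169239186226/196419903923933 = -234395934444637548/196419903923933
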